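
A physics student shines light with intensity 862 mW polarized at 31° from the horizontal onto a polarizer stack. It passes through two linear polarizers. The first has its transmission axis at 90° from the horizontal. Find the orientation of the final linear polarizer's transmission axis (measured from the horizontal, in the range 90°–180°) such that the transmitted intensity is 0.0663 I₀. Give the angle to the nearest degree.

θ ≈ 150°

I₁ = I₀ cos²(90° − 31°) = I₀ cos²(59°) = 0.2653 I₀.
Need I₂/I₀ = 0.0663, so cos²(θ − 90°) = 0.0663 / 0.2653 = 0.2499.
θ − 90° = arccos(√0.2499) = 60.0°, giving θ ≈ 90 + 60.0 = 150.0°.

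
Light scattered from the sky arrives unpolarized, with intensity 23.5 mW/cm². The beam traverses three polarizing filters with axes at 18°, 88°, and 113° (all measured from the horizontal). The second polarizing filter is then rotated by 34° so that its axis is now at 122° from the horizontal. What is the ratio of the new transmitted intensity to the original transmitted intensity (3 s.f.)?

I_new/I_old ≈ 0.594

Before rotation:
Unpolarized light through the first polarizer → I₁ = ½ I₀, now polarized at 18°.
I₂ = I₁ cos²(88° − 18°) = 0.5 I₀ · cos²(70°) = 0.05849 I₀.
I₃ = I₂ cos²(113° − 88°) = 0.05849 I₀ · cos²(25°) = 0.04804 I₀.
After rotation:
Unpolarized light through the first polarizer → I₁ = ½ I₀, now polarized at 18°.
Angle between axes 1 and 2: 76°. I₂ = 0.5 I₀ · cos²(76°) = 0.02926 I₀.
I₃ = I₂ cos²(113° − 122°) = 0.02926 I₀ · cos²(9°) = 0.02855 I₀.
Ratio = 0.02855 / 0.04804 = 0.5942.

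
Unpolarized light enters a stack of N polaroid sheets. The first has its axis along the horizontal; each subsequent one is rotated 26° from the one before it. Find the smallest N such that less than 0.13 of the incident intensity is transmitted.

N = 8

First polarizer halves the unpolarized light: factor 1/2.
Each further stage multiplies by cos²(26°) = 0.8078.
After N polarizers: T = 0.5·0.8078^(N−1). Require T < 0.13 ⇒ N−1 > ln(0.13/0.5)/ln(0.8078) = 6.31, so N−1 ≥ 7 and N = 8.
Check: N=8 gives T = 0.1123 < 0.13; N=7 gives T = 0.139.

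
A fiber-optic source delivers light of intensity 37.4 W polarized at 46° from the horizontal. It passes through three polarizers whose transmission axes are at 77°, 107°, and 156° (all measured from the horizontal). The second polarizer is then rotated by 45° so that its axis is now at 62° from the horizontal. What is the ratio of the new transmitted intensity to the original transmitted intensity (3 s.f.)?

I_new/I_old ≈ 0.0141

Before rotation:
I₁ = I₀ cos²(77° − 46°) = I₀ cos²(31°) = 0.7347 I₀.
I₂ = I₁ cos²(107° − 77°) = 0.7347 I₀ · cos²(30°) = 0.5511 I₀.
I₃ = I₂ cos²(156° − 107°) = 0.5511 I₀ · cos²(49°) = 0.2372 I₀.
After rotation:
I₁ = I₀ cos²(77° − 46°) = I₀ cos²(31°) = 0.7347 I₀.
I₂ = I₁ cos²(62° − 77°) = 0.7347 I₀ · cos²(15°) = 0.6855 I₀.
Angle between axes 2 and 3: 86°. I₃ = 0.6855 I₀ · cos²(86°) = 0.003336 I₀.
Ratio = 0.003336 / 0.2372 = 0.01406.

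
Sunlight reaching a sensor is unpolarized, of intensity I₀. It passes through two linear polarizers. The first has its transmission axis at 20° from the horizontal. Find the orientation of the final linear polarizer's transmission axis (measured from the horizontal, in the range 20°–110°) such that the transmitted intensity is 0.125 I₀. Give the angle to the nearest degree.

Unpolarized light through the first polarizer → I₁ = ½ I₀, now polarized at 20°.
Need I₂/I₀ = 0.125, so cos²(θ − 20°) = 0.125 / 0.5 = 0.25.
θ − 20° = arccos(√0.25) = 60.0°, giving θ ≈ 20 + 60.0 = 80.0°.

θ ≈ 80°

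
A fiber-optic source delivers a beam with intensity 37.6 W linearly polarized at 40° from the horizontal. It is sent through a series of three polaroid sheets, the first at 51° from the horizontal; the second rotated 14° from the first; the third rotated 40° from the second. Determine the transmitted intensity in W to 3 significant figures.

I₁ = 37.6 W · cos²(11°) = 36.23 W.
I₂ = I₁ · cos²(14°) = 36.23 · 0.9415 = 34.11 W.
I₃ = I₂ · cos²(40°) = 34.11 · 0.5868 = 20.02 W.

I ≈ 20.0 W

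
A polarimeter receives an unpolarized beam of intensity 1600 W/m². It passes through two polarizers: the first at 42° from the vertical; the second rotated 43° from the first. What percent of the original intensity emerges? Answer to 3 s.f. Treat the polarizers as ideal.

Unpolarized light through the first polarizer → I₁ = 1600 W/m²/2 = 800 W/m², polarized at 42°.
I₂ = I₁ · cos²(43°) = 800 · 0.5349 = 427.9 W/m².
That is 26.74% of the incident intensity.

≈ 26.7%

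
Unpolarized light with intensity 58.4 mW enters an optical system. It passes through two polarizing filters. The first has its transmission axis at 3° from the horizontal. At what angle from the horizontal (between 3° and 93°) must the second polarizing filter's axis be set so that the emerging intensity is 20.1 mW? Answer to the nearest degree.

Unpolarized light through the first polarizer → I₁ = ½ I₀, now polarized at 3°.
Target fraction: 20.1 / 58.4 mW = 0.3442 of I₀.
Need I₂/I₀ = 0.3442, so cos²(θ − 3°) = 0.3442 / 0.5 = 0.6884.
θ − 3° = arccos(√0.6884) = 33.9°, giving θ ≈ 3 + 33.9 = 36.9°.

θ ≈ 37°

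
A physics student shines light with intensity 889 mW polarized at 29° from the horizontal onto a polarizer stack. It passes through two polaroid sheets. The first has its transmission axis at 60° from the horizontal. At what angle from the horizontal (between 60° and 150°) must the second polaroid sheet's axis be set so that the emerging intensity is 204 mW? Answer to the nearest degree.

I₁ = I₀ cos²(60° − 29°) = I₀ cos²(31°) = 0.7347 I₀.
Target fraction: 204 / 889 mW = 0.2295 of I₀.
Need I₂/I₀ = 0.2295, so cos²(θ − 60°) = 0.2295 / 0.7347 = 0.3123.
θ − 60° = arccos(√0.3123) = 56.0°, giving θ ≈ 60 + 56.0 = 116.0°.

θ ≈ 116°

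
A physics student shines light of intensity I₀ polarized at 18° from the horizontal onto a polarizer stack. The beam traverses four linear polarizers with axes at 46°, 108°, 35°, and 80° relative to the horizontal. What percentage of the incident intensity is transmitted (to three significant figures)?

≈ 0.734%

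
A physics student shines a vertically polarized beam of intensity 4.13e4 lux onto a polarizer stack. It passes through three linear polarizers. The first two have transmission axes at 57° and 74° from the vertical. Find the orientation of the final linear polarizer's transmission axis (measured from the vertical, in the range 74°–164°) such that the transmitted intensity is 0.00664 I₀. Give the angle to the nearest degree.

I₁ = I₀ cos²(57° − 0°) = I₀ cos²(57°) = 0.2966 I₀.
I₂ = I₁ cos²(74° − 57°) = 0.2966 I₀ · cos²(17°) = 0.2713 I₀.
Need I₃/I₀ = 0.00664, so cos²(θ − 74°) = 0.00664 / 0.2713 = 0.02448.
θ − 74° = arccos(√0.02448) = 81.0°, giving θ ≈ 74 + 81.0 = 155.0°.

θ ≈ 155°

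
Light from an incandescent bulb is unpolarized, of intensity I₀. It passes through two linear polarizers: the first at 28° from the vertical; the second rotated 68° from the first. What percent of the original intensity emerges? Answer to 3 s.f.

≈ 7.02%

Unpolarized light through the first polarizer → I₁ = ½ I₀, now polarized at 28°.
I₂ = I₁ cos²(68°) = 0.5 · 0.1403 I₀ = 0.07017 I₀.
That is 7.017% of the incident intensity.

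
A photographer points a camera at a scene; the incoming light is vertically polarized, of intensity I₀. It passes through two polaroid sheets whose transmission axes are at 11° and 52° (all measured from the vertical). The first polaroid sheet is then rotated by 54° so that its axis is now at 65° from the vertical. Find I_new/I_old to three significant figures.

I_new/I_old ≈ 0.309

Before rotation:
I₁ = I₀ cos²(11° − 0°) = I₀ cos²(11°) = 0.9636 I₀.
I₂ = I₁ cos²(52° − 11°) = 0.9636 I₀ · cos²(41°) = 0.5488 I₀.
After rotation:
I₁ = I₀ cos²(65° − 0°) = I₀ cos²(65°) = 0.1786 I₀.
I₂ = I₁ cos²(52° − 65°) = 0.1786 I₀ · cos²(13°) = 0.1696 I₀.
Ratio = 0.1696 / 0.5488 = 0.309.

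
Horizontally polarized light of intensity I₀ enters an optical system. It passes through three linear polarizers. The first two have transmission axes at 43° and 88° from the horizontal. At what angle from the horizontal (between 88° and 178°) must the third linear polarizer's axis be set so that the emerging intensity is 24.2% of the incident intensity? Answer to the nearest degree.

I₁ = I₀ cos²(43° − 0°) = I₀ cos²(43°) = 0.5349 I₀.
I₂ = I₁ cos²(88° − 43°) = 0.5349 I₀ · cos²(45°) = 0.2674 I₀.
Need I₃/I₀ = 0.242, so cos²(θ − 88°) = 0.242 / 0.2674 = 0.9049.
θ − 88° = arccos(√0.9049) = 18.0°, giving θ ≈ 88 + 18.0 = 106.0°.

θ ≈ 106°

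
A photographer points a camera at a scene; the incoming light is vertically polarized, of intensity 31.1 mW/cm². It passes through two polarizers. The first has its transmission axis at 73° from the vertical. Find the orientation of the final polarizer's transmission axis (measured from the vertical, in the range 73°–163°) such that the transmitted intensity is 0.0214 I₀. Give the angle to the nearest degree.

θ ≈ 133°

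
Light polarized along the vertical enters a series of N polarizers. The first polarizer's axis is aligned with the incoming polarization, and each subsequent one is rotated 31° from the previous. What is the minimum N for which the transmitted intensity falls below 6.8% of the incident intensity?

First polarizer is aligned with the polarization: full transmission.
Each further stage multiplies by cos²(31°) = 0.7347.
After N polarizers: T = 0.7347^(N−1). Require T < 0.068 ⇒ N−1 > ln(0.068)/ln(0.7347) = 8.72, so N−1 ≥ 9 and N = 10.
Check: N=10 gives T = 0.0624 < 0.068; N=9 gives T = 0.08493.

N = 10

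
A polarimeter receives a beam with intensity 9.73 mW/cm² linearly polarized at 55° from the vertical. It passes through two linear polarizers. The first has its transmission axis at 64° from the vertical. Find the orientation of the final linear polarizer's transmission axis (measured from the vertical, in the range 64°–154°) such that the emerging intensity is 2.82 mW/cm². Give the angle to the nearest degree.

By Malus's law, I₁ = I₀ cos²(64° − 55°) = I₀ cos²(9°) = 0.9755 I₀.
Target fraction: 2.82 / 9.73 mW/cm² = 0.2898 of I₀.
Need I₂/I₀ = 0.2898, so cos²(θ − 64°) = 0.2898 / 0.9755 = 0.2971.
θ − 64° = arccos(√0.2971) = 57.0°, giving θ ≈ 64 + 57.0 = 121.0°.

θ ≈ 121°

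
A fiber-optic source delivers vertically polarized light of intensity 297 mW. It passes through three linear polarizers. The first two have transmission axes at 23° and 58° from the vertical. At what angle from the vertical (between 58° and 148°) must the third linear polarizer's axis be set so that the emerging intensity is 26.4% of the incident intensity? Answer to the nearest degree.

I₁ = I₀ cos²(23° − 0°) = I₀ cos²(23°) = 0.8473 I₀.
I₂ = I₁ cos²(58° − 23°) = 0.8473 I₀ · cos²(35°) = 0.5686 I₀.
Need I₃/I₀ = 0.264, so cos²(θ − 58°) = 0.264 / 0.5686 = 0.4643.
θ − 58° = arccos(√0.4643) = 47.0°, giving θ ≈ 58 + 47.0 = 105.0°.

θ ≈ 105°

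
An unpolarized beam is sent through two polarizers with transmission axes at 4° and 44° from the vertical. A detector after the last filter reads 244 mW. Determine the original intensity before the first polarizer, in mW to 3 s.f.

I₀ ≈ 832 mW

Unpolarized light through the first polarizer → I₁ = ½ I₀, now polarized at 4°.
I₂ = I₁ cos²(44° − 4°) = 0.5 I₀ · cos²(40°) = 0.2934 I₀.
So 244 mW = 0.2934 I₀, giving I₀ = 244/0.2934 = 831.6 mW.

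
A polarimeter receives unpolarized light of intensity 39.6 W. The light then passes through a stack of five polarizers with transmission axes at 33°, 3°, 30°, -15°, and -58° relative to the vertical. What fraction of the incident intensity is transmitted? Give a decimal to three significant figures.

Unpolarized light through the first polarizer → I₁ = 39.6 W/2 = 19.8 W, polarized at 33°.
I₂ = I₁ · cos²(30°) = 19.8 · 0.75 = 14.85 W.
I₃ = I₂ · cos²(27°) = 14.85 · 0.7939 = 11.79 W.
I₄ = I₃ · cos²(45°) = 11.79 · 0.5 = 5.895 W.
I₅ = I₄ · cos²(43°) = 5.895 · 0.5349 = 3.153 W.
Transmitted fraction = 0.07962.

I/I₀ ≈ 0.0796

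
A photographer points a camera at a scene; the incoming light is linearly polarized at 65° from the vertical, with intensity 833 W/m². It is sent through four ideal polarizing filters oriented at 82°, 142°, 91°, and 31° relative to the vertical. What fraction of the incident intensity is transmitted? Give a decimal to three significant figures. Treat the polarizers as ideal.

I₁ = 833 W/m² · cos²(17°) = 761.8 W/m².
I₂ = I₁ · cos²(60°) = 761.8 · 0.25 = 190.4 W/m².
I₃ = I₂ · cos²(51°) = 190.4 · 0.396 = 75.43 W/m².
I₄ = I₃ · cos²(60°) = 75.43 · 0.25 = 18.86 W/m².
Transmitted fraction = 0.02264.

I/I₀ ≈ 0.0226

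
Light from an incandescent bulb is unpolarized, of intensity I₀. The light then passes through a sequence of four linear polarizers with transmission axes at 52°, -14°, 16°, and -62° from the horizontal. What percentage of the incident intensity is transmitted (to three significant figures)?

≈ 0.268%

Unpolarized light through the first polarizer → I₁ = ½ I₀, now polarized at 52°.
I₂ = I₁ cos²(-14° − 52°) = 0.5 I₀ · cos²(66°) = 0.08272 I₀.
I₃ = I₂ cos²(16° + 14°) = 0.08272 I₀ · cos²(30°) = 0.06204 I₀.
I₄ = I₃ cos²(-62° − 16°) = 0.06204 I₀ · cos²(78°) = 0.002682 I₀.
That is 0.2682% of the incident intensity.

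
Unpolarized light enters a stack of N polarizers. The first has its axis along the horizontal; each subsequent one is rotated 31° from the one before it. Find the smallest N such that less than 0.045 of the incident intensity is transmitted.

N = 9

First polarizer halves the unpolarized light: factor 1/2.
Each further stage multiplies by cos²(31°) = 0.7347.
After N polarizers: T = 0.5·0.7347^(N−1). Require T < 0.045 ⇒ N−1 > ln(0.045/0.5)/ln(0.7347) = 7.81, so N−1 ≥ 8 and N = 9.
Check: N=9 gives T = 0.04246 < 0.045; N=8 gives T = 0.05779.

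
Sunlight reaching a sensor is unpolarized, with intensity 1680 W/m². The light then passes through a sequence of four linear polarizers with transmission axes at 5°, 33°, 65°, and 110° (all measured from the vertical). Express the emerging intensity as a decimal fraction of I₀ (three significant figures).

I/I₀ ≈ 0.140

Unpolarized light through the first polarizer → I₁ = 1680 W/m²/2 = 840 W/m², polarized at 5°.
I₂ = I₁ · cos²(28°) = 840 · 0.7796 = 654.9 W/m².
I₃ = I₂ · cos²(32°) = 654.9 · 0.7192 = 471 W/m².
I₄ = I₃ · cos²(45°) = 471 · 0.5 = 235.5 W/m².
Transmitted fraction = 0.1402.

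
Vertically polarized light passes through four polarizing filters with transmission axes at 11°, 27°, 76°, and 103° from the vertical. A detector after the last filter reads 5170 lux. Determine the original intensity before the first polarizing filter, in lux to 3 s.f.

By Malus's law, I₁ = I₀ cos²(11° − 0°) = I₀ cos²(11°) = 0.9636 I₀.
I₂ = I₁ cos²(27° − 11°) = 0.9636 I₀ · cos²(16°) = 0.8904 I₀.
I₃ = I₂ cos²(76° − 27°) = 0.8904 I₀ · cos²(49°) = 0.3832 I₀.
I₄ = I₃ cos²(103° − 76°) = 0.3832 I₀ · cos²(27°) = 0.3042 I₀.
So 5170 lux = 0.3042 I₀, giving I₀ = 5170/0.3042 = 1.699e+04 lux.

I₀ ≈ 1.70e4 lux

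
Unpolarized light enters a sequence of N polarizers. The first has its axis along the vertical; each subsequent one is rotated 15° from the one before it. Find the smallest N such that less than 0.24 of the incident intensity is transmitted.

First polarizer halves the unpolarized light: factor 1/2.
Each further stage multiplies by cos²(15°) = 0.933.
After N polarizers: T = 0.5·0.933^(N−1). Require T < 0.24 ⇒ N−1 > ln(0.24/0.5)/ln(0.933) = 10.59, so N−1 ≥ 11 and N = 12.
Check: N=12 gives T = 0.2332 < 0.24; N=11 gives T = 0.2499.

N = 12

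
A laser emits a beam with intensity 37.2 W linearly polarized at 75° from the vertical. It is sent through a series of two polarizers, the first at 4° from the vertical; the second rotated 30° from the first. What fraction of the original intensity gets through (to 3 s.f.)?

I/I₀ ≈ 0.0795

I₁ = 37.2 W · cos²(71°) = 3.943 W.
I₂ = I₁ · cos²(30°) = 3.943 · 0.75 = 2.957 W.
Transmitted fraction = 0.0795.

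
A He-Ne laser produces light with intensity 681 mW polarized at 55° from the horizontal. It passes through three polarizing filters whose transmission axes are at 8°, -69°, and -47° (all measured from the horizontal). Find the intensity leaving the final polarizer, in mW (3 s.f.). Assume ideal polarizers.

By Malus's law, I₁ = 681 mW · cos²(47°) = 316.7 mW.
I₂ = I₁ · cos²(77°) = 316.7 · 0.0506 = 16.03 mW.
I₃ = I₂ · cos²(22°) = 16.03 · 0.8597 = 13.78 mW.

I ≈ 13.8 mW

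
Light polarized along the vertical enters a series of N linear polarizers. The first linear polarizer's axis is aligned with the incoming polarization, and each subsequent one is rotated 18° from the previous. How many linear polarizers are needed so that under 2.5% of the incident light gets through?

N = 38

First polarizer is aligned with the polarization: full transmission.
Each further stage multiplies by cos²(18°) = 0.9045.
After N polarizers: T = 0.9045^(N−1). Require T < 0.025 ⇒ N−1 > ln(0.025)/ln(0.9045) = 36.76, so N−1 ≥ 37 and N = 38.
Check: N=38 gives T = 0.02439 < 0.025; N=37 gives T = 0.02697.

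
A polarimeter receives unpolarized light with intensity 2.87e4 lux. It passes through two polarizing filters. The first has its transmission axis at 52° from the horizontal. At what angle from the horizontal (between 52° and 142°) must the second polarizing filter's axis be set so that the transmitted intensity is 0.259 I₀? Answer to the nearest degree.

Unpolarized light through the first polarizer → I₁ = ½ I₀, now polarized at 52°.
Need I₂/I₀ = 0.259, so cos²(θ − 52°) = 0.259 / 0.5 = 0.518.
θ − 52° = arccos(√0.518) = 44.0°, giving θ ≈ 52 + 44.0 = 96.0°.

θ ≈ 96°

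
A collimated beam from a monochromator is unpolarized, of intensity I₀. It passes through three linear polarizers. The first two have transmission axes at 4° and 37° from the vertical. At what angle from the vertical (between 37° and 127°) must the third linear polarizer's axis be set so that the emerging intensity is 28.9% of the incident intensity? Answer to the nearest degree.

θ ≈ 62°

Unpolarized light through the first polarizer → I₁ = ½ I₀, now polarized at 4°.
I₂ = I₁ cos²(37° − 4°) = 0.5 I₀ · cos²(33°) = 0.3517 I₀.
Need I₃/I₀ = 0.289, so cos²(θ − 37°) = 0.289 / 0.3517 = 0.8218.
θ − 37° = arccos(√0.8218) = 25.0°, giving θ ≈ 37 + 25.0 = 62.0°.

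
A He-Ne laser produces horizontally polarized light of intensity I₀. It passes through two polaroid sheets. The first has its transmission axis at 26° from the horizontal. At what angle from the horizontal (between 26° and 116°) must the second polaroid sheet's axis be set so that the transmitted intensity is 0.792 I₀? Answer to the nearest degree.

θ ≈ 34°

I₁ = I₀ cos²(26° − 0°) = I₀ cos²(26°) = 0.8078 I₀.
Need I₂/I₀ = 0.792, so cos²(θ − 26°) = 0.792 / 0.8078 = 0.9804.
θ − 26° = arccos(√0.9804) = 8.0°, giving θ ≈ 26 + 8.0 = 34.0°.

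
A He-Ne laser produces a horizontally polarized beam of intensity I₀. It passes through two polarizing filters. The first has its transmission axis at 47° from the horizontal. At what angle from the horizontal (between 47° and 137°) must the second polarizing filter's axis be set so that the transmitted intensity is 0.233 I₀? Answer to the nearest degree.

I₁ = I₀ cos²(47° − 0°) = I₀ cos²(47°) = 0.4651 I₀.
Need I₂/I₀ = 0.233, so cos²(θ − 47°) = 0.233 / 0.4651 = 0.5009.
θ − 47° = arccos(√0.5009) = 44.9°, giving θ ≈ 47 + 44.9 = 91.9°.

θ ≈ 92°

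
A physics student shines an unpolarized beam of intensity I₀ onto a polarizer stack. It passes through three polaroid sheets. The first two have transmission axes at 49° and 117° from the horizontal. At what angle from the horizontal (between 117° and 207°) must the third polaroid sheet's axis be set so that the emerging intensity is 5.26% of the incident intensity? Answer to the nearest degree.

θ ≈ 147°

Unpolarized light through the first polarizer → I₁ = ½ I₀, now polarized at 49°.
I₂ = I₁ cos²(117° − 49°) = 0.5 I₀ · cos²(68°) = 0.07017 I₀.
Need I₃/I₀ = 0.0526, so cos²(θ − 117°) = 0.0526 / 0.07017 = 0.7497.
θ − 117° = arccos(√0.7497) = 30.0°, giving θ ≈ 117 + 30.0 = 147.0°.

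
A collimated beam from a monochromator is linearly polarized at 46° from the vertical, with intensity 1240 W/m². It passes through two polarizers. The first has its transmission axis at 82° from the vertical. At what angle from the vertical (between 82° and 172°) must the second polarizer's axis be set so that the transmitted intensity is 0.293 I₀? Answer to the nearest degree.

θ ≈ 130°

I₁ = I₀ cos²(82° − 46°) = I₀ cos²(36°) = 0.6545 I₀.
Need I₂/I₀ = 0.293, so cos²(θ − 82°) = 0.293 / 0.6545 = 0.4477.
θ − 82° = arccos(√0.4477) = 48.0°, giving θ ≈ 82 + 48.0 = 130.0°.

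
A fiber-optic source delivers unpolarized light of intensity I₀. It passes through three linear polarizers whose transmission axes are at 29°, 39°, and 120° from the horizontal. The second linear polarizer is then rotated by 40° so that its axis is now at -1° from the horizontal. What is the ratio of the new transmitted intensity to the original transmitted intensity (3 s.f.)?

Before rotation:
Unpolarized light through the first polarizer → I₁ = ½ I₀, now polarized at 29°.
I₂ = I₁ cos²(39° − 29°) = 0.5 I₀ · cos²(10°) = 0.4849 I₀.
I₃ = I₂ cos²(120° − 39°) = 0.4849 I₀ · cos²(81°) = 0.01187 I₀.
After rotation:
Unpolarized light through the first polarizer → I₁ = ½ I₀, now polarized at 29°.
I₂ = I₁ cos²(-1° − 29°) = 0.5 I₀ · cos²(30°) = 0.375 I₀.
Angle between axes 2 and 3: 59°. I₃ = 0.375 I₀ · cos²(59°) = 0.09947 I₀.
Ratio = 0.09947 / 0.01187 = 8.382.

I_new/I_old ≈ 8.38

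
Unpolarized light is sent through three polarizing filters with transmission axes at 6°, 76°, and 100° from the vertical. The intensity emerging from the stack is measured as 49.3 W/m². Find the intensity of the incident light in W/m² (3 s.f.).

I₀ ≈ 1010 W/m²

Unpolarized light through the first polarizer → I₁ = ½ I₀, now polarized at 6°.
I₂ = I₁ cos²(76° − 6°) = 0.5 I₀ · cos²(70°) = 0.05849 I₀.
I₃ = I₂ cos²(100° − 76°) = 0.05849 I₀ · cos²(24°) = 0.04881 I₀.
So 49.3 W/m² = 0.04881 I₀, giving I₀ = 49.3/0.04881 = 1010 W/m².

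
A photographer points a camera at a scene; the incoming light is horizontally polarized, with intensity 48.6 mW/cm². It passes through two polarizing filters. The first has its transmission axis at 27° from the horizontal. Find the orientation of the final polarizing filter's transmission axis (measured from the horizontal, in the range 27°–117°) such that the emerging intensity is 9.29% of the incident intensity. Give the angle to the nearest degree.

By Malus's law, I₁ = I₀ cos²(27° − 0°) = I₀ cos²(27°) = 0.7939 I₀.
Need I₂/I₀ = 0.0929, so cos²(θ − 27°) = 0.0929 / 0.7939 = 0.117.
θ − 27° = arccos(√0.117) = 70.0°, giving θ ≈ 27 + 70.0 = 97.0°.

θ ≈ 97°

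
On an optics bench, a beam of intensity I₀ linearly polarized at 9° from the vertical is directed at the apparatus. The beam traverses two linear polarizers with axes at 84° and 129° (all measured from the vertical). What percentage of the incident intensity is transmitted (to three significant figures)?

≈ 3.35%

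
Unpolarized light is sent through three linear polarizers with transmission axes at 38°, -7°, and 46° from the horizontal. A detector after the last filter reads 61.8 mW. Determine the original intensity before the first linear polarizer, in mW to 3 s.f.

I₀ ≈ 683 mW

Unpolarized light through the first polarizer → I₁ = ½ I₀, now polarized at 38°.
I₂ = I₁ cos²(-7° − 38°) = 0.5 I₀ · cos²(45°) = 0.25 I₀.
I₃ = I₂ cos²(46° + 7°) = 0.25 I₀ · cos²(53°) = 0.09055 I₀.
So 61.8 mW = 0.09055 I₀, giving I₀ = 61.8/0.09055 = 682.5 mW.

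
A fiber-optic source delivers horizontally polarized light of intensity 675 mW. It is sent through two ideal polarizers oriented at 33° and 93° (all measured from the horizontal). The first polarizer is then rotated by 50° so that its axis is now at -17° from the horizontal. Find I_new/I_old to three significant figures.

Before rotation:
By Malus's law, I₁ = I₀ cos²(33° − 0°) = I₀ cos²(33°) = 0.7034 I₀.
I₂ = I₁ cos²(93° − 33°) = 0.7034 I₀ · cos²(60°) = 0.1758 I₀.
After rotation:
I₁ = I₀ cos²(-17° − 0°) = I₀ cos²(17°) = 0.9145 I₀.
Angle between axes 1 and 2: 70°. I₂ = 0.9145 I₀ · cos²(70°) = 0.107 I₀.
Ratio = 0.107 / 0.1758 = 0.6084.

I_new/I_old ≈ 0.608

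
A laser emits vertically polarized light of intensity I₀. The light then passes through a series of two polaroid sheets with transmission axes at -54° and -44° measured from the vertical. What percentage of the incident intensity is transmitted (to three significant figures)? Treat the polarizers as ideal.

≈ 33.5%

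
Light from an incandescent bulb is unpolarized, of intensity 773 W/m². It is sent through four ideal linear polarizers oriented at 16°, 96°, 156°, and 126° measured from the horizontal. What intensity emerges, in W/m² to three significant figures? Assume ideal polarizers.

Unpolarized light through the first polarizer → I₁ = 773 W/m²/2 = 386.5 W/m², polarized at 16°.
I₂ = I₁ · cos²(80°) = 386.5 · 0.03015 = 11.65 W/m².
I₃ = I₂ · cos²(60°) = 11.65 · 0.25 = 2.914 W/m².
I₄ = I₃ · cos²(30°) = 2.914 · 0.75 = 2.185 W/m².

I ≈ 2.19 W/m²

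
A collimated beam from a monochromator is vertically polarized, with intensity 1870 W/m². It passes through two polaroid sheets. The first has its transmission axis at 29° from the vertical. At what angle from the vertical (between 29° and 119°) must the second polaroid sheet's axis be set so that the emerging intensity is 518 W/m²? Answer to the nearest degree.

θ ≈ 82°

By Malus's law, I₁ = I₀ cos²(29° − 0°) = I₀ cos²(29°) = 0.765 I₀.
Target fraction: 518 / 1870 W/m² = 0.277 of I₀.
Need I₂/I₀ = 0.277, so cos²(θ − 29°) = 0.277 / 0.765 = 0.3621.
θ − 29° = arccos(√0.3621) = 53.0°, giving θ ≈ 29 + 53.0 = 82.0°.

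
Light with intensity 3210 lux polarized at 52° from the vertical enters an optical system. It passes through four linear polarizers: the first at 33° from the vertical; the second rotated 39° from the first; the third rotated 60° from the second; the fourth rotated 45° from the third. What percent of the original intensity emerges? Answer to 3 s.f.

I₁ = 3210 lux · cos²(19°) = 2870 lux.
I₂ = I₁ · cos²(39°) = 2870 · 0.604 = 1733 lux.
I₃ = I₂ · cos²(60°) = 1733 · 0.25 = 433.3 lux.
I₄ = I₃ · cos²(45°) = 433.3 · 0.5 = 216.7 lux.
That is 6.749% of the incident intensity.

≈ 6.75%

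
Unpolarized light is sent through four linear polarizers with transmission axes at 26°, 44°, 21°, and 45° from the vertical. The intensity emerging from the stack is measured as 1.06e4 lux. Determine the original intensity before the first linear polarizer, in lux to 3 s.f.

I₀ ≈ 3.31e4 lux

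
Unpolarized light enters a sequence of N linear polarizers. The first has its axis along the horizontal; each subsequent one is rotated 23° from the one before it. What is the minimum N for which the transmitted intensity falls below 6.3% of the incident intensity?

N = 14

First polarizer halves the unpolarized light: factor 1/2.
Each further stage multiplies by cos²(23°) = 0.8473.
After N polarizers: T = 0.5·0.8473^(N−1). Require T < 0.063 ⇒ N−1 > ln(0.063/0.5)/ln(0.8473) = 12.50, so N−1 ≥ 13 and N = 14.
Check: N=14 gives T = 0.05803 < 0.063; N=13 gives T = 0.06849.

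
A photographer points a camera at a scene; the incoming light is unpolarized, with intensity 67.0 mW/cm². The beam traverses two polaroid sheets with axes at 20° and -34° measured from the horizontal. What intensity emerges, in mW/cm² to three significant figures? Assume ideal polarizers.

I ≈ 11.6 mW/cm²

Unpolarized light through the first polarizer → I₁ = 67.0 mW/cm²/2 = 33.5 mW/cm², polarized at 20°.
I₂ = I₁ · cos²(54°) = 33.5 · 0.3455 = 11.57 mW/cm².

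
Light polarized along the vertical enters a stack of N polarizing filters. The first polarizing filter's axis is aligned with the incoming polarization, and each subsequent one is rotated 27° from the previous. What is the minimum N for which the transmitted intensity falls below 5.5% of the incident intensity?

First polarizer is aligned with the polarization: full transmission.
Each further stage multiplies by cos²(27°) = 0.7939.
After N polarizers: T = 0.7939^(N−1). Require T < 0.055 ⇒ N−1 > ln(0.055)/ln(0.7939) = 12.57, so N−1 ≥ 13 and N = 14.
Check: N=14 gives T = 0.04976 < 0.055; N=13 gives T = 0.06268.

N = 14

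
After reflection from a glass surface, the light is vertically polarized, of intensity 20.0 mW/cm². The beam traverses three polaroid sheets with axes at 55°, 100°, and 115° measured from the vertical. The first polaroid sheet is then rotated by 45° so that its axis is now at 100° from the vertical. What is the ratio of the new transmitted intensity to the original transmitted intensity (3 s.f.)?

Before rotation:
I₁ = I₀ cos²(55° − 0°) = I₀ cos²(55°) = 0.329 I₀.
I₂ = I₁ cos²(100° − 55°) = 0.329 I₀ · cos²(45°) = 0.1645 I₀.
I₃ = I₂ cos²(115° − 100°) = 0.1645 I₀ · cos²(15°) = 0.1535 I₀.
After rotation:
I₁ = I₀ cos²(100° − 0°) = I₀ cos²(80°) = 0.03015 I₀.
I₂ = I₁ cos²(100° − 100°) = 0.03015 I₀ · cos²(0°) = 0.03015 I₀.
I₃ = I₂ cos²(115° − 100°) = 0.03015 I₀ · cos²(15°) = 0.02813 I₀.
Ratio = 0.02813 / 0.1535 = 0.1833.

I_new/I_old ≈ 0.183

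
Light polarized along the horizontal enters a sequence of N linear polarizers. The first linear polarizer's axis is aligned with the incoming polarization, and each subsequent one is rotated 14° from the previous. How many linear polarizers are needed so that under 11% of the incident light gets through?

First polarizer is aligned with the polarization: full transmission.
Each further stage multiplies by cos²(14°) = 0.9415.
After N polarizers: T = 0.9415^(N−1). Require T < 0.11 ⇒ N−1 > ln(0.11)/ln(0.9415) = 36.60, so N−1 ≥ 37 and N = 38.
Check: N=38 gives T = 0.1074 < 0.11; N=37 gives T = 0.1141.

N = 38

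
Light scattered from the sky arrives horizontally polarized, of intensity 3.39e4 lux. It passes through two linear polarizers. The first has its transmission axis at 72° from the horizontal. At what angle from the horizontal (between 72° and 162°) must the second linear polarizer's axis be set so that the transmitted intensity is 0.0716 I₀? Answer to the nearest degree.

By Malus's law, I₁ = I₀ cos²(72° − 0°) = I₀ cos²(72°) = 0.09549 I₀.
Need I₂/I₀ = 0.0716, so cos²(θ − 72°) = 0.0716 / 0.09549 = 0.7498.
θ − 72° = arccos(√0.7498) = 30.0°, giving θ ≈ 72 + 30.0 = 102.0°.

θ ≈ 102°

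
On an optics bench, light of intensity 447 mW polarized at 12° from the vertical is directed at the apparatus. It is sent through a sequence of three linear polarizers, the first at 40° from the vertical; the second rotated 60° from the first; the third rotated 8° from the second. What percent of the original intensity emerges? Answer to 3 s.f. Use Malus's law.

By Malus's law, I₁ = 447 mW · cos²(28°) = 348.5 mW.
I₂ = I₁ · cos²(60°) = 348.5 · 0.25 = 87.12 mW.
I₃ = I₂ · cos²(8°) = 87.12 · 0.9806 = 85.43 mW.
That is 19.11% of the incident intensity.

≈ 19.1%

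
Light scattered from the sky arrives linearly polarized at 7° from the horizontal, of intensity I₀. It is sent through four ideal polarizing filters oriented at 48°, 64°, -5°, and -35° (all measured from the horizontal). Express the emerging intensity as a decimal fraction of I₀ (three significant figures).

≈ 0.0507 I₀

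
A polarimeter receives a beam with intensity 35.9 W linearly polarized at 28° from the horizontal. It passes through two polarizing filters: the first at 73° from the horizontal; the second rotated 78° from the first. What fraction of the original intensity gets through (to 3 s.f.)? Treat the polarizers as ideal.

I/I₀ ≈ 0.0216

I₁ = 35.9 W · cos²(45°) = 17.95 W.
I₂ = I₁ · cos²(78°) = 17.95 · 0.04323 = 0.7759 W.
Transmitted fraction = 0.02161.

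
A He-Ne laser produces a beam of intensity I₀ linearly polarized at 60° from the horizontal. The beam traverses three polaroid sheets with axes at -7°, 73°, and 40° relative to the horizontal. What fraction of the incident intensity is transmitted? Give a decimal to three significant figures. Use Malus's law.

≈ 0.00324 I₀

By Malus's law, I₁ = I₀ cos²(-7° − 60°) = I₀ cos²(67°) = 0.1527 I₀.
I₂ = I₁ cos²(73° + 7°) = 0.1527 I₀ · cos²(80°) = 0.004604 I₀.
I₃ = I₂ cos²(40° − 73°) = 0.004604 I₀ · cos²(33°) = 0.003238 I₀.
Transmitted fraction = 0.003238.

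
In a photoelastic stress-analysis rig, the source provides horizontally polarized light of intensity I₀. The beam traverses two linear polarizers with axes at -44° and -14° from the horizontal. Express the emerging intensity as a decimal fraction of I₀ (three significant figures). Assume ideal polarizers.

≈ 0.388 I₀

By Malus's law, I₁ = I₀ cos²(-44° − 0°) = I₀ cos²(44°) = 0.5174 I₀.
I₂ = I₁ cos²(-14° + 44°) = 0.5174 I₀ · cos²(30°) = 0.3881 I₀.
Transmitted fraction = 0.3881.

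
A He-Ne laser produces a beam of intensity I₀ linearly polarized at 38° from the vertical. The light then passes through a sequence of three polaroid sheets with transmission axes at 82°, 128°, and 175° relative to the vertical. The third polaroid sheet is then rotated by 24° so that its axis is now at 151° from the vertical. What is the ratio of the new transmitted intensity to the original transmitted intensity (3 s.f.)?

Before rotation:
By Malus's law, I₁ = I₀ cos²(82° − 38°) = I₀ cos²(44°) = 0.5174 I₀.
I₂ = I₁ cos²(128° − 82°) = 0.5174 I₀ · cos²(46°) = 0.2497 I₀.
I₃ = I₂ cos²(175° − 128°) = 0.2497 I₀ · cos²(47°) = 0.1161 I₀.
After rotation:
I₁ = I₀ cos²(82° − 38°) = I₀ cos²(44°) = 0.5174 I₀.
I₂ = I₁ cos²(128° − 82°) = 0.5174 I₀ · cos²(46°) = 0.2497 I₀.
I₃ = I₂ cos²(151° − 128°) = 0.2497 I₀ · cos²(23°) = 0.2116 I₀.
Ratio = 0.2116 / 0.1161 = 1.822.

I_new/I_old ≈ 1.82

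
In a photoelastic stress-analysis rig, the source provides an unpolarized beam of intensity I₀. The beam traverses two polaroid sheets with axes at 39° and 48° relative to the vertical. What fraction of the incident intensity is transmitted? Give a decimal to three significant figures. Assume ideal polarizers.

≈ 0.488 I₀

Unpolarized light through the first polarizer → I₁ = ½ I₀, now polarized at 39°.
I₂ = I₁ cos²(48° − 39°) = 0.5 I₀ · cos²(9°) = 0.4878 I₀.
Transmitted fraction = 0.4878.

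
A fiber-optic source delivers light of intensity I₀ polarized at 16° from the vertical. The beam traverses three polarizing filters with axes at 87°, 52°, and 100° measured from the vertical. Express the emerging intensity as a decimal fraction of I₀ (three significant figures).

≈ 0.0318 I₀

By Malus's law, I₁ = I₀ cos²(87° − 16°) = I₀ cos²(71°) = 0.106 I₀.
I₂ = I₁ cos²(52° − 87°) = 0.106 I₀ · cos²(35°) = 0.07112 I₀.
I₃ = I₂ cos²(100° − 52°) = 0.07112 I₀ · cos²(48°) = 0.03184 I₀.
Transmitted fraction = 0.03184.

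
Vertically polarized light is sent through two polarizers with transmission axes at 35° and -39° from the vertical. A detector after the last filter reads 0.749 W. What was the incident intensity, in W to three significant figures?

I₀ ≈ 14.7 W

I₁ = I₀ cos²(35° − 0°) = I₀ cos²(35°) = 0.671 I₀.
I₂ = I₁ cos²(-39° − 35°) = 0.671 I₀ · cos²(74°) = 0.05098 I₀.
So 0.749 W = 0.05098 I₀, giving I₀ = 0.749/0.05098 = 14.69 W.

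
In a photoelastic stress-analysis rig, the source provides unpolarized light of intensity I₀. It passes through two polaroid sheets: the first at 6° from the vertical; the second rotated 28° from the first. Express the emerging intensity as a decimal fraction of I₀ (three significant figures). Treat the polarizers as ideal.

≈ 0.390 I₀

Unpolarized light through the first polarizer → I₁ = ½ I₀, now polarized at 6°.
I₂ = I₁ cos²(28°) = 0.5 · 0.7796 I₀ = 0.3898 I₀.
Transmitted fraction = 0.3898.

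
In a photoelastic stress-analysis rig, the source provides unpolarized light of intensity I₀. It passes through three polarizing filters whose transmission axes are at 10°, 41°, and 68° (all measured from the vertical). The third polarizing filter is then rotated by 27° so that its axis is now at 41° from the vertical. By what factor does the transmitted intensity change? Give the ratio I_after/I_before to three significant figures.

Before rotation:
Unpolarized light through the first polarizer → I₁ = ½ I₀, now polarized at 10°.
I₂ = I₁ cos²(41° − 10°) = 0.5 I₀ · cos²(31°) = 0.3674 I₀.
I₃ = I₂ cos²(68° − 41°) = 0.3674 I₀ · cos²(27°) = 0.2917 I₀.
After rotation:
Unpolarized light through the first polarizer → I₁ = ½ I₀, now polarized at 10°.
I₂ = I₁ cos²(41° − 10°) = 0.5 I₀ · cos²(31°) = 0.3674 I₀.
I₃ = I₂ cos²(41° − 41°) = 0.3674 I₀ · cos²(0°) = 0.3674 I₀.
Ratio = 0.3674 / 0.2917 = 1.26.

I_new/I_old ≈ 1.26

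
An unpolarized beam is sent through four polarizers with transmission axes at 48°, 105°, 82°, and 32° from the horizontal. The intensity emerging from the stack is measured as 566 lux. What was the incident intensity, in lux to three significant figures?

Unpolarized light through the first polarizer → I₁ = ½ I₀, now polarized at 48°.
I₂ = I₁ cos²(105° − 48°) = 0.5 I₀ · cos²(57°) = 0.1483 I₀.
I₃ = I₂ cos²(82° − 105°) = 0.1483 I₀ · cos²(23°) = 0.1257 I₀.
I₄ = I₃ cos²(32° − 82°) = 0.1257 I₀ · cos²(50°) = 0.05192 I₀.
So 566 lux = 0.05192 I₀, giving I₀ = 566/0.05192 = 1.09e+04 lux.

I₀ ≈ 1.09e4 lux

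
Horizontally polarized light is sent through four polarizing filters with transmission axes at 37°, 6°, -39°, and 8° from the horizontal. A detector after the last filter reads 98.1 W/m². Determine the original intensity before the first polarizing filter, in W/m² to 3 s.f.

I₀ ≈ 900 W/m²

By Malus's law, I₁ = I₀ cos²(37° − 0°) = I₀ cos²(37°) = 0.6378 I₀.
I₂ = I₁ cos²(6° − 37°) = 0.6378 I₀ · cos²(31°) = 0.4686 I₀.
I₃ = I₂ cos²(-39° − 6°) = 0.4686 I₀ · cos²(45°) = 0.2343 I₀.
I₄ = I₃ cos²(8° + 39°) = 0.2343 I₀ · cos²(47°) = 0.109 I₀.
So 98.1 W/m² = 0.109 I₀, giving I₀ = 98.1/0.109 = 900.1 W/m².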